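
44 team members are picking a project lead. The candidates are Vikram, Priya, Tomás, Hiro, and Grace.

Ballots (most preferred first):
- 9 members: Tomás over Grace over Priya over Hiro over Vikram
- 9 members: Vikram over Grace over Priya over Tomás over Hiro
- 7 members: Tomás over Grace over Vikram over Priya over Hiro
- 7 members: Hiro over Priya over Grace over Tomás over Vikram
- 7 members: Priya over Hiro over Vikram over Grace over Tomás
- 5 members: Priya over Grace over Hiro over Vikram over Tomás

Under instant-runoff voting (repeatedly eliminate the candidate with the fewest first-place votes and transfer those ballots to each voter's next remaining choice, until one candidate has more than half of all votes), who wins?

Priya

Round 1: Vikram 9, Priya 12, Tomás 16, Hiro 7, Grace 0. Grace eliminated.
Round 2: Vikram 9, Priya 12, Tomás 16, Hiro 7. Hiro eliminated.
Round 3: Vikram 9, Priya 19, Tomás 16. Vikram eliminated.
Round 4: Priya 28, Tomás 16. Priya has a majority (≥23).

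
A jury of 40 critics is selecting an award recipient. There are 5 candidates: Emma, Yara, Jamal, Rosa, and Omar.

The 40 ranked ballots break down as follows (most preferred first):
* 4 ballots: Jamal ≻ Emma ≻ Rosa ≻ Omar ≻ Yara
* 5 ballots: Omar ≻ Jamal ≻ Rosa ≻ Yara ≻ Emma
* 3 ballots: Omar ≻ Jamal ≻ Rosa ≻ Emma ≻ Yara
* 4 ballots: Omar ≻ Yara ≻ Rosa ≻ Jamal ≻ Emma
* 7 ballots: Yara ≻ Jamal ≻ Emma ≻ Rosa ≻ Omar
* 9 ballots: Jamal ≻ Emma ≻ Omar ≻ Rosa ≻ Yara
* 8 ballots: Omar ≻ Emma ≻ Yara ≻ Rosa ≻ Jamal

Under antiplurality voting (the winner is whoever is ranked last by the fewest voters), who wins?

Rosa

Last-place votes: Emma 9, Yara 16, Jamal 8, Rosa 0, Omar 7.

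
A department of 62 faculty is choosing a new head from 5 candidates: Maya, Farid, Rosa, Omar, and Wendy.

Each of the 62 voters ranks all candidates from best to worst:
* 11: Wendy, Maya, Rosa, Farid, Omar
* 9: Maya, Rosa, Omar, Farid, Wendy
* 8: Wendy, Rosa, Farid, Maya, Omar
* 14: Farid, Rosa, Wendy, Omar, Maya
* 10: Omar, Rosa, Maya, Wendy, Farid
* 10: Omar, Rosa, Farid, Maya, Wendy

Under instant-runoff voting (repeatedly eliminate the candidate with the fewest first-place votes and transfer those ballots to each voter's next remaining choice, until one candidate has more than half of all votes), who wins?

Wendy

Round 1: Maya 9, Farid 14, Rosa 0, Omar 20, Wendy 19. Rosa eliminated.
Round 2: Maya 9, Farid 14, Omar 20, Wendy 19. Maya eliminated.
Round 3: Farid 14, Omar 29, Wendy 19. Farid eliminated.
Round 4: Omar 29, Wendy 33. Wendy has a majority (≥32).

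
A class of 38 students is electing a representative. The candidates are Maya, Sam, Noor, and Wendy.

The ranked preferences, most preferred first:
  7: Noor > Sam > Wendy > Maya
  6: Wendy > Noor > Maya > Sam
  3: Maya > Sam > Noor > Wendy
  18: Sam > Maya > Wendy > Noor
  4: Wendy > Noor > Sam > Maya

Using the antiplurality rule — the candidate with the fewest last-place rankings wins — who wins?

Last-place votes: Maya 11, Sam 6, Noor 18, Wendy 3.

Wendy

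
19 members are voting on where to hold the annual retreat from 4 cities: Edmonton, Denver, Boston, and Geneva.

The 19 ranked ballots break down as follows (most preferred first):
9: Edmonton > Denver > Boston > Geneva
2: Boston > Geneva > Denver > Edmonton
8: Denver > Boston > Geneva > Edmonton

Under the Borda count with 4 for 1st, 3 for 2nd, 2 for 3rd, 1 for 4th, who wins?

Denver

Edmonton: 9×4 + 2×1 + 8×1 = 46
Denver: 9×3 + 2×2 + 8×4 = 63
Boston: 9×2 + 2×4 + 8×3 = 50
Geneva: 9×1 + 2×3 + 8×2 = 31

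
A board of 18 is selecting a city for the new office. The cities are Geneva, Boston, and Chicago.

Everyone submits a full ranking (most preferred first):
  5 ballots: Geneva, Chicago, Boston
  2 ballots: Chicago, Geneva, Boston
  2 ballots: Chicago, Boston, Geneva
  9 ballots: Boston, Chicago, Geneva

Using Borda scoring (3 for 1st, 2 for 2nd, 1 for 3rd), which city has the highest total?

Chicago

Geneva: 5×3 + 2×2 + 2×1 + 9×1 = 30
Boston: 5×1 + 2×1 + 2×2 + 9×3 = 38
Chicago: 5×2 + 2×3 + 2×3 + 9×2 = 40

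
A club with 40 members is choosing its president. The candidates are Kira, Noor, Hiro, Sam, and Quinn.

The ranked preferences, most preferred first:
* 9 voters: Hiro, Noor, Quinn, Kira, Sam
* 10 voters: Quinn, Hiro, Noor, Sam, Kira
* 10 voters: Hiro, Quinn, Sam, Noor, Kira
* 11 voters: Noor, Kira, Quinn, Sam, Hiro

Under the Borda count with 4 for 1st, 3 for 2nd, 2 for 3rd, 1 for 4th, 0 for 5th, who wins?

Kira: 9×1 + 10×0 + 10×0 + 11×3 = 42
Noor: 9×3 + 10×2 + 10×1 + 11×4 = 101
Hiro: 9×4 + 10×3 + 10×4 + 11×0 = 106
Sam: 9×0 + 10×1 + 10×2 + 11×1 = 41
Quinn: 9×2 + 10×4 + 10×3 + 11×2 = 110

Quinn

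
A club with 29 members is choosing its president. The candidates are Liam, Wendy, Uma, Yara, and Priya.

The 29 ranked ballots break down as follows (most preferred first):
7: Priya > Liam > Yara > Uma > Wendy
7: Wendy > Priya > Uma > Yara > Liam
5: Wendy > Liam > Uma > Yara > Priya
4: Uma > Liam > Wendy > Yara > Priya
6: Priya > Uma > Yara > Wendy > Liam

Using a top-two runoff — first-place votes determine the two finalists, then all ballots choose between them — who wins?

Wendy

Round 1 first-place votes: Liam 0, Wendy 12, Uma 4, Yara 0, Priya 13. Priya and Wendy advance.
Runoff: Priya is ranked above Wendy on 13 ballots, Wendy above Priya on 16.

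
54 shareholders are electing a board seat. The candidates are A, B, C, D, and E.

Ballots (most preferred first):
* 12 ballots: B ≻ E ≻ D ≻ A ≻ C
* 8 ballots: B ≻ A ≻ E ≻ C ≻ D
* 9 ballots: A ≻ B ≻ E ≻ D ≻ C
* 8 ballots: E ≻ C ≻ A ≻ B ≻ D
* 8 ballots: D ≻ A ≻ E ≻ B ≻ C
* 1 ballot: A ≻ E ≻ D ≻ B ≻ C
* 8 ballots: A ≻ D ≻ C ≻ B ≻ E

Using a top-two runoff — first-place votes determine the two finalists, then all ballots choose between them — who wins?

A

Round 1 first-place votes: A 18, B 20, C 0, D 8, E 8. B and A advance.
Runoff: B is ranked above A on 20 ballots, A above B on 34.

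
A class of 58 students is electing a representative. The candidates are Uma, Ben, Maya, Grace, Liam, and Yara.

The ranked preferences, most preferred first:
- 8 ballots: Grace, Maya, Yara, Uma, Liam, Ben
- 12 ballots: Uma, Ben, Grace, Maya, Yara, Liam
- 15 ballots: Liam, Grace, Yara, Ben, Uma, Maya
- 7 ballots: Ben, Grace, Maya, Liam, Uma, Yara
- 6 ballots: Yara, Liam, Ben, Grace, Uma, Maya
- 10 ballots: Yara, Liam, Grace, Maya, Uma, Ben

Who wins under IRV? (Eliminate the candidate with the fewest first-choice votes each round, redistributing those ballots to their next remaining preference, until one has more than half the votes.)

Round 1: Uma 12, Ben 7, Maya 0, Grace 8, Liam 15, Yara 16. Maya eliminated.
Round 2: Uma 12, Ben 7, Grace 8, Liam 15, Yara 16. Ben eliminated.
Round 3: Uma 12, Grace 15, Liam 15, Yara 16. Uma eliminated.
Round 4: Grace 27, Liam 15, Yara 16. Liam eliminated.
Round 5: Grace 42, Yara 16. Grace has a majority (≥30).

Grace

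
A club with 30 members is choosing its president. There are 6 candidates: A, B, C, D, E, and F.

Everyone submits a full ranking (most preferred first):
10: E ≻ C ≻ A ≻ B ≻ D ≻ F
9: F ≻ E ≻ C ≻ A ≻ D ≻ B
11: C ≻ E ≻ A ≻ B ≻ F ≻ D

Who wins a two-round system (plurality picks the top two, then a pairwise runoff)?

E

Round 1 first-place votes: A 0, B 0, C 11, D 0, E 10, F 9. C and E advance.
Runoff: C is ranked above E on 11 ballots, E above C on 19.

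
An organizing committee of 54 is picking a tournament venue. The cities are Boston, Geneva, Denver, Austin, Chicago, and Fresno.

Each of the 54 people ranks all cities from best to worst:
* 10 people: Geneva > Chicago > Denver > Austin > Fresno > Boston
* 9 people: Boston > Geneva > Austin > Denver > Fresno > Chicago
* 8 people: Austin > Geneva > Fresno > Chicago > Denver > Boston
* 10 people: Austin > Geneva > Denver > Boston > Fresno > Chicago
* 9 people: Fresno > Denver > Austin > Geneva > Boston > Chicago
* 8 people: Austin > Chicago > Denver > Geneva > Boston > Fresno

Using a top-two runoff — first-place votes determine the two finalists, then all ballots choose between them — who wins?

Austin

Round 1 first-place votes: Boston 9, Geneva 10, Denver 0, Austin 26, Chicago 0, Fresno 9. Austin and Geneva advance.
Runoff: Austin is ranked above Geneva on 35 ballots, Geneva above Austin on 19.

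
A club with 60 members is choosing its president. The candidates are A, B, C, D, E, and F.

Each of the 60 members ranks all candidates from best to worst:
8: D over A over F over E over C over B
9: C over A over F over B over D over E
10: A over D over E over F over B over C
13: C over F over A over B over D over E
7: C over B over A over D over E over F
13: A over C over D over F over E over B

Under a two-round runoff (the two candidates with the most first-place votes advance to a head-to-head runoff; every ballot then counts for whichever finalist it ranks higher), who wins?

A

Round 1 first-place votes: A 23, B 0, C 29, D 8, E 0, F 0. C and A advance.
Runoff: C is ranked above A on 29 ballots, A above C on 31.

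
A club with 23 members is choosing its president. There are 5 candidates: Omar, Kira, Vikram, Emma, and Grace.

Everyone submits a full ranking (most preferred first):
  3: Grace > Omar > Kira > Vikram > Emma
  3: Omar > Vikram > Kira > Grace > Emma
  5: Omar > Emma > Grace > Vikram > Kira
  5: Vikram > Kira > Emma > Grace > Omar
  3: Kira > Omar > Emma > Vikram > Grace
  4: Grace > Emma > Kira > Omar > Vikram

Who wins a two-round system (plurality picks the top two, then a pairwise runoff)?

Grace

Round 1 first-place votes: Omar 8, Kira 3, Vikram 5, Emma 0, Grace 7. Omar and Grace advance.
Runoff: Omar is ranked above Grace on 11 ballots, Grace above Omar on 12.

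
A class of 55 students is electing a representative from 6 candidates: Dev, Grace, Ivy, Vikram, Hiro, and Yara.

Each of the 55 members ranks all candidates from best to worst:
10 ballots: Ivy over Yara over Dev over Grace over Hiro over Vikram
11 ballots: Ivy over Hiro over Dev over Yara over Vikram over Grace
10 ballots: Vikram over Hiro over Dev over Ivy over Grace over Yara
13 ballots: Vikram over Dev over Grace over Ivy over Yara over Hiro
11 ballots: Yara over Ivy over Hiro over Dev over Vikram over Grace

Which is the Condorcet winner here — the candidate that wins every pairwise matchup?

Ivy

Ivy vs Dev: 32–23
Ivy vs Grace: 42–13
Ivy vs Vikram: 32–23
Ivy vs Hiro: 45–10
Ivy vs Yara: 44–11
Ivy beats every other candidate.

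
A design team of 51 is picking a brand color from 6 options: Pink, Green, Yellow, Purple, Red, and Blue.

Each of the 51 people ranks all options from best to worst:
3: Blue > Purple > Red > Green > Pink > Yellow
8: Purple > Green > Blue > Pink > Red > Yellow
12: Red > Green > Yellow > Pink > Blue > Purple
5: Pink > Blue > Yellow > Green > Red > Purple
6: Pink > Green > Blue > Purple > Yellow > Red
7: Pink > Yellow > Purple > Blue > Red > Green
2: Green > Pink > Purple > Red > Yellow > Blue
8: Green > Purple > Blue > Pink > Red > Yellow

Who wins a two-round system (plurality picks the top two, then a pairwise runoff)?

Round 1 first-place votes: Pink 18, Green 10, Yellow 0, Purple 8, Red 12, Blue 3. Pink and Red advance.
Runoff: Pink is ranked above Red on 36 ballots, Red above Pink on 15.

Pink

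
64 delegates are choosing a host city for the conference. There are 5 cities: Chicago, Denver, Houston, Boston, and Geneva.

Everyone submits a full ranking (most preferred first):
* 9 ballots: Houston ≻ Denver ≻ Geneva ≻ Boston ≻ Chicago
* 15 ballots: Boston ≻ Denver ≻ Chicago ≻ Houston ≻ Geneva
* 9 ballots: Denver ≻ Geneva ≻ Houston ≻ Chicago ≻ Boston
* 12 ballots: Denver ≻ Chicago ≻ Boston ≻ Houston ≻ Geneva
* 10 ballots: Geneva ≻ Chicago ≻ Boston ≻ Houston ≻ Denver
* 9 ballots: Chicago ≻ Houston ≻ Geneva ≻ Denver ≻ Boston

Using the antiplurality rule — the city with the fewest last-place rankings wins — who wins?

Last-place votes: Chicago 9, Denver 10, Houston 0, Boston 18, Geneva 27.

Houston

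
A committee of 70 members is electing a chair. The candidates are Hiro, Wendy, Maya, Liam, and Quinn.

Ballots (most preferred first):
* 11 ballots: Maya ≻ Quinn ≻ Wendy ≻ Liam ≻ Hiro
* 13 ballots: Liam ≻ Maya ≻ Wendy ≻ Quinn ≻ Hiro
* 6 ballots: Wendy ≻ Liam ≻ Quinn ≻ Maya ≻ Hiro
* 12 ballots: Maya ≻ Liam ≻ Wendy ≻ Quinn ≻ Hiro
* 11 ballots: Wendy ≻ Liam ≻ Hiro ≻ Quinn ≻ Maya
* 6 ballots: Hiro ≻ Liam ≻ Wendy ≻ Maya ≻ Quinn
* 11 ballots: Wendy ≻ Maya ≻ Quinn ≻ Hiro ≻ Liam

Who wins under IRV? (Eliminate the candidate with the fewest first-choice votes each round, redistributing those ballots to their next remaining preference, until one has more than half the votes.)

Round 1: Hiro 6, Wendy 28, Maya 23, Liam 13, Quinn 0. Quinn eliminated.
Round 2: Hiro 6, Wendy 28, Maya 23, Liam 13. Hiro eliminated.
Round 3: Wendy 28, Maya 23, Liam 19. Liam eliminated.
Round 4: Wendy 34, Maya 36. Maya has a majority (≥36).

Maya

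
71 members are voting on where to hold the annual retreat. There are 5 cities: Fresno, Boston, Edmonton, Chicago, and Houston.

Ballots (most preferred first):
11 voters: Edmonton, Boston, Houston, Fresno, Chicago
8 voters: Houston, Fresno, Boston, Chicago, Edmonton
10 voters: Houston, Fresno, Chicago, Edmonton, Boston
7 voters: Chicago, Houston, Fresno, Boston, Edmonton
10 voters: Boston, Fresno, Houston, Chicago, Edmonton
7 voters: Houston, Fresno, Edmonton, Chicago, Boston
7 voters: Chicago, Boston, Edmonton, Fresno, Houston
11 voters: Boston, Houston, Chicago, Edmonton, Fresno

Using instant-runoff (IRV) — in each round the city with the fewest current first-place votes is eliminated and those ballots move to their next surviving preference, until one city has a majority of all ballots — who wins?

Boston

Round 1: Fresno 0, Boston 21, Edmonton 11, Chicago 14, Houston 25. Fresno eliminated.
Round 2: Boston 21, Edmonton 11, Chicago 14, Houston 25. Edmonton eliminated.
Round 3: Boston 32, Chicago 14, Houston 25. Chicago eliminated.
Round 4: Boston 39, Houston 32. Boston has a majority (≥36).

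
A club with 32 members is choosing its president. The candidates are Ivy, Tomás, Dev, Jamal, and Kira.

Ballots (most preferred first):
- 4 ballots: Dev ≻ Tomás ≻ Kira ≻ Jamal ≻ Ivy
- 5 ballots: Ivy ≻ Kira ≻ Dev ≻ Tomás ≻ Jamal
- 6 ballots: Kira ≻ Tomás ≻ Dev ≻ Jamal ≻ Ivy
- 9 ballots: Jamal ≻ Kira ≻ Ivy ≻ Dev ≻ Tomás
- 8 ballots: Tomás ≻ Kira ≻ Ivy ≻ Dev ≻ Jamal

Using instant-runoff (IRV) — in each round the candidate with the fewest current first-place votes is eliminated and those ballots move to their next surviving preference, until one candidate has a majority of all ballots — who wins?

Round 1: Ivy 5, Tomás 8, Dev 4, Jamal 9, Kira 6. Dev eliminated.
Round 2: Ivy 5, Tomás 12, Jamal 9, Kira 6. Ivy eliminated.
Round 3: Tomás 12, Jamal 9, Kira 11. Jamal eliminated.
Round 4: Tomás 12, Kira 20. Kira has a majority (≥17).

Kira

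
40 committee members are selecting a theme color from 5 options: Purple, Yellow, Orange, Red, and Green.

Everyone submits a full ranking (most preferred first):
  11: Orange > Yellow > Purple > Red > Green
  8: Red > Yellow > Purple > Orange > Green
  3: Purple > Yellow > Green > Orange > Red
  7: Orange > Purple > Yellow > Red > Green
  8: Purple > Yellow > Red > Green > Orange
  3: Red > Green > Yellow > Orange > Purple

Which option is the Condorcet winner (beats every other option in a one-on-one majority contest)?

Yellow

Yellow vs Purple: 22–18
Yellow vs Orange: 22–18
Yellow vs Red: 29–11
Yellow vs Green: 37–3
Yellow beats every other option.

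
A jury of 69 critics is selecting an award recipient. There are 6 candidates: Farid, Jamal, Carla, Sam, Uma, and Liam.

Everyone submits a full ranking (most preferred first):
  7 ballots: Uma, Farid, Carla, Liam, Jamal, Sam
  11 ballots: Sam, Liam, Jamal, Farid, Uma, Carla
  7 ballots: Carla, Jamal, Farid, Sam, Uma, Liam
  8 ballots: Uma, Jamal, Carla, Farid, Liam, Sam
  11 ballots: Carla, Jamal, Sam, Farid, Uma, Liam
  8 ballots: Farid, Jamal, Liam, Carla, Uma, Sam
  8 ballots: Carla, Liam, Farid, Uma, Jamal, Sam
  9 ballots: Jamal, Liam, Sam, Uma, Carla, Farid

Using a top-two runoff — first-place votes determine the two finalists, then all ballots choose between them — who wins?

Round 1 first-place votes: Farid 8, Jamal 9, Carla 26, Sam 11, Uma 15, Liam 0. Carla and Uma advance.
Runoff: Carla is ranked above Uma on 34 ballots, Uma above Carla on 35.

Uma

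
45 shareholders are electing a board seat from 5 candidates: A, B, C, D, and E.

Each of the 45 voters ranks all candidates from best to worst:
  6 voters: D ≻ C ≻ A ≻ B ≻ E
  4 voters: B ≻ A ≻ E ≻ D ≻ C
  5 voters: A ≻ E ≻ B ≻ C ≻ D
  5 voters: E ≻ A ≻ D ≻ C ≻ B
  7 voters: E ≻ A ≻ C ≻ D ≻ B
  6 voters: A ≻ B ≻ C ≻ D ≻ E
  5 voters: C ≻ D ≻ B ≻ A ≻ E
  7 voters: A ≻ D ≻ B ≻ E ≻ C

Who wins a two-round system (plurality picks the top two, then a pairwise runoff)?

Round 1 first-place votes: A 18, B 4, C 5, D 6, E 12. A and E advance.
Runoff: A is ranked above E on 33 ballots, E above A on 12.

A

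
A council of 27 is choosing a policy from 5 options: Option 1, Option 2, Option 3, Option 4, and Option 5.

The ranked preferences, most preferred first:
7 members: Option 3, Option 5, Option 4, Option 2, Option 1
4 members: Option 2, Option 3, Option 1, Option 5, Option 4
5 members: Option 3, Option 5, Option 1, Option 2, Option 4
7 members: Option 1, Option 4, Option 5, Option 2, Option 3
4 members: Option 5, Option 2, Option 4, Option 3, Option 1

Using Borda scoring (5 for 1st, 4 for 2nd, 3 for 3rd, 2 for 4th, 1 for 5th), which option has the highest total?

Option 1: 7×1 + 4×3 + 5×3 + 7×5 + 4×1 = 73
Option 2: 7×2 + 4×5 + 5×2 + 7×2 + 4×4 = 74
Option 3: 7×5 + 4×4 + 5×5 + 7×1 + 4×2 = 91
Option 4: 7×3 + 4×1 + 5×1 + 7×4 + 4×3 = 70
Option 5: 7×4 + 4×2 + 5×4 + 7×3 + 4×5 = 97

Option 5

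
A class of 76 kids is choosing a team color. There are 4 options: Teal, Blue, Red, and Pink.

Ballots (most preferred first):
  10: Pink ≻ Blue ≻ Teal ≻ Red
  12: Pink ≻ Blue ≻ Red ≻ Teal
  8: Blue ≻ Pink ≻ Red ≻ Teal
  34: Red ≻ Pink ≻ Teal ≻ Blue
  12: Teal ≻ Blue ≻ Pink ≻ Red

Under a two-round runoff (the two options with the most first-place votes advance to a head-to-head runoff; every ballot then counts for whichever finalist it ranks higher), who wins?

Round 1 first-place votes: Teal 12, Blue 8, Red 34, Pink 22. Red and Pink advance.
Runoff: Red is ranked above Pink on 34 ballots, Pink above Red on 42.

Pink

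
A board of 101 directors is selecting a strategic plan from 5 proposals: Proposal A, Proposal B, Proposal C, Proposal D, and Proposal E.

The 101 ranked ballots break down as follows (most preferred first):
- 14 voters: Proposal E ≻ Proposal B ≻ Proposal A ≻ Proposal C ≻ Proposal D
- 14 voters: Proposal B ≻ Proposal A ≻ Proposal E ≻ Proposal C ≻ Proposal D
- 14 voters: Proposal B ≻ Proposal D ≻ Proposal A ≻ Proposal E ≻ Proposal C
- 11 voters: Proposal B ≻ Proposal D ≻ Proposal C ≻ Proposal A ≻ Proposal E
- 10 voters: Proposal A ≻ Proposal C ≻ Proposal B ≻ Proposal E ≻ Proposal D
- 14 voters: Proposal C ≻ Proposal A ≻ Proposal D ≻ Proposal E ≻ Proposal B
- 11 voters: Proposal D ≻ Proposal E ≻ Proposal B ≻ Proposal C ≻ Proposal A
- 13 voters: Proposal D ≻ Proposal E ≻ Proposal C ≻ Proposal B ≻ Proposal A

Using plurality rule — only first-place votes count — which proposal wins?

First-place votes: Proposal A 10, Proposal B 39, Proposal C 14, Proposal D 24, Proposal E 14.

Proposal B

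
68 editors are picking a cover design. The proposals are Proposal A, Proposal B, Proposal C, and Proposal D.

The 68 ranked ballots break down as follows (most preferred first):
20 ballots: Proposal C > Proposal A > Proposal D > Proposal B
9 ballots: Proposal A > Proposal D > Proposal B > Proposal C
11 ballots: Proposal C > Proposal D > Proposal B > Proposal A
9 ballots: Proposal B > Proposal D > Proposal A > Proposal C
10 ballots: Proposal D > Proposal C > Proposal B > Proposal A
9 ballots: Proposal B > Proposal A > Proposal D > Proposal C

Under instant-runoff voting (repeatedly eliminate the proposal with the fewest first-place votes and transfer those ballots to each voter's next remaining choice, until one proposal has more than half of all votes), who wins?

Round 1: Proposal A 9, Proposal B 18, Proposal C 31, Proposal D 10. Proposal A eliminated.
Round 2: Proposal B 18, Proposal C 31, Proposal D 19. Proposal B eliminated.
Round 3: Proposal C 31, Proposal D 37. Proposal D has a majority (≥35).

Proposal D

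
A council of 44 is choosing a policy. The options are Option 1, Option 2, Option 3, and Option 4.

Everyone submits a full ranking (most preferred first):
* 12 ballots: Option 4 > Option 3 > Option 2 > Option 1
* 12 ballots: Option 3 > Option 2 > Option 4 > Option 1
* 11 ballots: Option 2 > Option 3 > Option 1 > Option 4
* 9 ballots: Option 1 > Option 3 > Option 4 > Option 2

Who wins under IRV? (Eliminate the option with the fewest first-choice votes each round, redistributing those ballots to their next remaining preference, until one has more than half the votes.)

Round 1: Option 1 9, Option 2 11, Option 3 12, Option 4 12. Option 1 eliminated.
Round 2: Option 2 11, Option 3 21, Option 4 12. Option 2 eliminated.
Round 3: Option 3 32, Option 4 12. Option 3 has a majority (≥23).

Option 3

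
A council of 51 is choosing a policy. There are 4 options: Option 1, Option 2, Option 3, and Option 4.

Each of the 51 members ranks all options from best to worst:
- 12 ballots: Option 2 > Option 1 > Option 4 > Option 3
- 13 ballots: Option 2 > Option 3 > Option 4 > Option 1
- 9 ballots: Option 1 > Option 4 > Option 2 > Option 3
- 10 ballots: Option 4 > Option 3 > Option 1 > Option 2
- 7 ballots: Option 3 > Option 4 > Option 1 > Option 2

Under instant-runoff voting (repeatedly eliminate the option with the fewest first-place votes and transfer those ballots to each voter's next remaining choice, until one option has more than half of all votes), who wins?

Option 4

Round 1: Option 1 9, Option 2 25, Option 3 7, Option 4 10. Option 3 eliminated.
Round 2: Option 1 9, Option 2 25, Option 4 17. Option 1 eliminated.
Round 3: Option 2 25, Option 4 26. Option 4 has a majority (≥26).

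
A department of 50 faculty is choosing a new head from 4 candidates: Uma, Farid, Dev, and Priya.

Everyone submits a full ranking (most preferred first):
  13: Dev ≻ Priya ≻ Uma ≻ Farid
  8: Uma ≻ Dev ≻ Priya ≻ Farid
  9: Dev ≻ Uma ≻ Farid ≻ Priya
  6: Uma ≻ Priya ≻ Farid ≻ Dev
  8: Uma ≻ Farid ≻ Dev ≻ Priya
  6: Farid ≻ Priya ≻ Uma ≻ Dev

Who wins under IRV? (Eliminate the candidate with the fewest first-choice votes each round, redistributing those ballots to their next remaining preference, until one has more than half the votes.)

Round 1: Uma 22, Farid 6, Dev 22, Priya 0. Priya eliminated.
Round 2: Uma 22, Farid 6, Dev 22. Farid eliminated.
Round 3: Uma 28, Dev 22. Uma has a majority (≥26).

Uma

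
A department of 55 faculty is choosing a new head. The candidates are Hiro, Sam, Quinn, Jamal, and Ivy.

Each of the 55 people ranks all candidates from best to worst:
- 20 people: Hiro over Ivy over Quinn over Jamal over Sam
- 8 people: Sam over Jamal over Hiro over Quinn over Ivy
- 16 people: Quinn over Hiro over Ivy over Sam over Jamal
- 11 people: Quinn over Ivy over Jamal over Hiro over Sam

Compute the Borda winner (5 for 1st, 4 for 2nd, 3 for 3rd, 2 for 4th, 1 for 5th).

Quinn

Hiro: 20×5 + 8×3 + 16×4 + 11×2 = 210
Sam: 20×1 + 8×5 + 16×2 + 11×1 = 103
Quinn: 20×3 + 8×2 + 16×5 + 11×5 = 211
Jamal: 20×2 + 8×4 + 16×1 + 11×3 = 121
Ivy: 20×4 + 8×1 + 16×3 + 11×4 = 180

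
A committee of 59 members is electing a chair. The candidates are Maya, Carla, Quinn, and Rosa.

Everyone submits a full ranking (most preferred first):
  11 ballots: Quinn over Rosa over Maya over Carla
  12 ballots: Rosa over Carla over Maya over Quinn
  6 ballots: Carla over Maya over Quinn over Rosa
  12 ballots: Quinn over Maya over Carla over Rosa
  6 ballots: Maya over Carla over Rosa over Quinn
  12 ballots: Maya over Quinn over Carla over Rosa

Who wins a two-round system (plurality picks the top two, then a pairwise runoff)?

Round 1 first-place votes: Maya 18, Carla 6, Quinn 23, Rosa 12. Quinn and Maya advance.
Runoff: Quinn is ranked above Maya on 23 ballots, Maya above Quinn on 36.

Maya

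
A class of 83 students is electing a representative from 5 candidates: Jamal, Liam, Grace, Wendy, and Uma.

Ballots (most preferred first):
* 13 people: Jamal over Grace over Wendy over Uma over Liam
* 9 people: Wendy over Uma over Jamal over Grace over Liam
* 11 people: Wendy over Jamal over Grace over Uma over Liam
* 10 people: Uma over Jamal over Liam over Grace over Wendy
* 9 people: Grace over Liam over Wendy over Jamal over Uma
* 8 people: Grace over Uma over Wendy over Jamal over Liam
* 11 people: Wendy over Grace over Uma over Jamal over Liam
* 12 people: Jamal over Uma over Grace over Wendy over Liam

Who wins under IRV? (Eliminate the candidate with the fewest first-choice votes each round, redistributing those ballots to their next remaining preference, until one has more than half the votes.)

Wendy

Round 1: Jamal 25, Liam 0, Grace 17, Wendy 31, Uma 10. Liam eliminated.
Round 2: Jamal 25, Grace 17, Wendy 31, Uma 10. Uma eliminated.
Round 3: Jamal 35, Grace 17, Wendy 31. Grace eliminated.
Round 4: Jamal 35, Wendy 48. Wendy has a majority (≥42).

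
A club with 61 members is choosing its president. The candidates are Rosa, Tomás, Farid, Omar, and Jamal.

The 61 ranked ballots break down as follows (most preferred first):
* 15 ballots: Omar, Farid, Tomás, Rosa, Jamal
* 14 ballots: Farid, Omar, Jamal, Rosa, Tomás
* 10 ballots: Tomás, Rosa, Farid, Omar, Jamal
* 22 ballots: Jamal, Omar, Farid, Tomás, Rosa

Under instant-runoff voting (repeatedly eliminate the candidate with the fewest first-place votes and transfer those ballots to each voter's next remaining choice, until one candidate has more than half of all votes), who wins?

Round 1: Rosa 0, Tomás 10, Farid 14, Omar 15, Jamal 22. Rosa eliminated.
Round 2: Tomás 10, Farid 14, Omar 15, Jamal 22. Tomás eliminated.
Round 3: Farid 24, Omar 15, Jamal 22. Omar eliminated.
Round 4: Farid 39, Jamal 22. Farid has a majority (≥31).

Farid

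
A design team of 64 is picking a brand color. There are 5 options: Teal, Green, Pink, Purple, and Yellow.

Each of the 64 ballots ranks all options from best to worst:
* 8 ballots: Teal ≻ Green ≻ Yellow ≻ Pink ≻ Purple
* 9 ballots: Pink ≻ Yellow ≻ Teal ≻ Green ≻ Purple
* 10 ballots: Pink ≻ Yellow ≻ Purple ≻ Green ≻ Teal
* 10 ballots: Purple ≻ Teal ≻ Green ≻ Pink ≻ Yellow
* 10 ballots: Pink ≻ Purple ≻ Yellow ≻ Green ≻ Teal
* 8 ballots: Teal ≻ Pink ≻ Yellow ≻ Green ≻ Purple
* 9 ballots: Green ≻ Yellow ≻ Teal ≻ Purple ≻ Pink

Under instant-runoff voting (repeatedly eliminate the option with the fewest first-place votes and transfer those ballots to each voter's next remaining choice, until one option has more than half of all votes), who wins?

Teal

Round 1: Teal 16, Green 9, Pink 29, Purple 10, Yellow 0. Yellow eliminated.
Round 2: Teal 16, Green 9, Pink 29, Purple 10. Green eliminated.
Round 3: Teal 25, Pink 29, Purple 10. Purple eliminated.
Round 4: Teal 35, Pink 29. Teal has a majority (≥33).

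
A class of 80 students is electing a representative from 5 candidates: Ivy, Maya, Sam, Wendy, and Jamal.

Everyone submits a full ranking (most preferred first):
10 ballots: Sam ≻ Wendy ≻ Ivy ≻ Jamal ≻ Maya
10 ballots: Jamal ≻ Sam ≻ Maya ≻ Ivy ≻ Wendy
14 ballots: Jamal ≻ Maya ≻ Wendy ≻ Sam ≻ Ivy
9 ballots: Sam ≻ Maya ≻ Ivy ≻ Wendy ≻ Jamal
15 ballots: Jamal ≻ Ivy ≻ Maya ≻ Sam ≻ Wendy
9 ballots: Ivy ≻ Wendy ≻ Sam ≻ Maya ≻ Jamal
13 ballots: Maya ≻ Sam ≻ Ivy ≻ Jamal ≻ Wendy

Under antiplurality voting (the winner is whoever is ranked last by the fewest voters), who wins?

Sam

Last-place votes: Ivy 14, Maya 10, Sam 0, Wendy 38, Jamal 18.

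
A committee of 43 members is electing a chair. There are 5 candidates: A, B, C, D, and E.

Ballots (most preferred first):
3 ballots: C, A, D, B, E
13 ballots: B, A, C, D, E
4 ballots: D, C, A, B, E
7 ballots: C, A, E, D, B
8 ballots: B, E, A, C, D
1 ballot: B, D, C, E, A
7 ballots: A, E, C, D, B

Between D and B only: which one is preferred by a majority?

B

D is ranked above B on 21 ballots; B above D on 22.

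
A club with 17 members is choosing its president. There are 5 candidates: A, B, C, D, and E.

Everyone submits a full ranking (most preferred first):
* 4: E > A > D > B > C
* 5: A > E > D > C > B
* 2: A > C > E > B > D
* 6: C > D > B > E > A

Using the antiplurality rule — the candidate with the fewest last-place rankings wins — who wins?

E

Last-place votes: A 6, B 5, C 4, D 2, E 0.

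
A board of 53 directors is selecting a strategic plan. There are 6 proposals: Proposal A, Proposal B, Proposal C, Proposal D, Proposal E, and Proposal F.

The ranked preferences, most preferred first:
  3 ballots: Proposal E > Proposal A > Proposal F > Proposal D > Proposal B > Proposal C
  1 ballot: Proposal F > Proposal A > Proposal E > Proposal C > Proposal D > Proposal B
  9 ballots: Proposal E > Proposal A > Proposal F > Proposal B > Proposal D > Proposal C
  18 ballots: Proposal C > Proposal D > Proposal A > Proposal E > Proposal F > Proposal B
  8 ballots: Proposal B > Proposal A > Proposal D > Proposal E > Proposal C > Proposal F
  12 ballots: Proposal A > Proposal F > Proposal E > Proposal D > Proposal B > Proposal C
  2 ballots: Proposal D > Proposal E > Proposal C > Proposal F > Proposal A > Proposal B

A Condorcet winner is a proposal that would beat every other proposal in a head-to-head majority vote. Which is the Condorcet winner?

Proposal A

Proposal A vs Proposal B: 45–8
Proposal A vs Proposal C: 33–20
Proposal A vs Proposal D: 33–20
Proposal A vs Proposal E: 39–14
Proposal A vs Proposal F: 50–3
Proposal A beats every other proposal.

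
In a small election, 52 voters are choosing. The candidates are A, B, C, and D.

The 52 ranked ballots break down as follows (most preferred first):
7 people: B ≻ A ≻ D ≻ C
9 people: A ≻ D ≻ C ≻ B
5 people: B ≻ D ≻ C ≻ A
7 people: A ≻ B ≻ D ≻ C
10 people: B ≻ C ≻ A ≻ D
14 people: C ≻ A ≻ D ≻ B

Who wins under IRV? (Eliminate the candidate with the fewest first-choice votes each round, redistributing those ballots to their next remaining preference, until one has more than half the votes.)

Round 1: A 16, B 22, C 14, D 0. D eliminated.
Round 2: A 16, B 22, C 14. C eliminated.
Round 3: A 30, B 22. A has a majority (≥27).

A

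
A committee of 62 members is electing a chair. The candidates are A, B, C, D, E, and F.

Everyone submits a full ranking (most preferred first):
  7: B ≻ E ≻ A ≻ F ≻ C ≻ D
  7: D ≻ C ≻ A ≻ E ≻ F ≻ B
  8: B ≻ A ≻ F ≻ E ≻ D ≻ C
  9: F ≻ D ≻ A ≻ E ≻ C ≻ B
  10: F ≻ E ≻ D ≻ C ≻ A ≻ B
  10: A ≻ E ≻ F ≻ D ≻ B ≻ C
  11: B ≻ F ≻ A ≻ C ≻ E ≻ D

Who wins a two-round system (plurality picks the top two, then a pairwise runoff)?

Round 1 first-place votes: A 10, B 26, C 0, D 7, E 0, F 19. B and F advance.
Runoff: B is ranked above F on 26 ballots, F above B on 36.

F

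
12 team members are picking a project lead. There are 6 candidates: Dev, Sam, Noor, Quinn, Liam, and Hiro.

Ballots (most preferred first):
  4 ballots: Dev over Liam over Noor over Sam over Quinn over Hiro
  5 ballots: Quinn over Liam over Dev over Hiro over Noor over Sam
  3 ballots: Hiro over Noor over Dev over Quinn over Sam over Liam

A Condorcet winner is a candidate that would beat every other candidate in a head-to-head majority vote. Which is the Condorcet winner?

Dev

Dev vs Sam: 12–0
Dev vs Noor: 9–3
Dev vs Quinn: 7–5
Dev vs Liam: 7–5
Dev vs Hiro: 9–3
Dev beats every other candidate.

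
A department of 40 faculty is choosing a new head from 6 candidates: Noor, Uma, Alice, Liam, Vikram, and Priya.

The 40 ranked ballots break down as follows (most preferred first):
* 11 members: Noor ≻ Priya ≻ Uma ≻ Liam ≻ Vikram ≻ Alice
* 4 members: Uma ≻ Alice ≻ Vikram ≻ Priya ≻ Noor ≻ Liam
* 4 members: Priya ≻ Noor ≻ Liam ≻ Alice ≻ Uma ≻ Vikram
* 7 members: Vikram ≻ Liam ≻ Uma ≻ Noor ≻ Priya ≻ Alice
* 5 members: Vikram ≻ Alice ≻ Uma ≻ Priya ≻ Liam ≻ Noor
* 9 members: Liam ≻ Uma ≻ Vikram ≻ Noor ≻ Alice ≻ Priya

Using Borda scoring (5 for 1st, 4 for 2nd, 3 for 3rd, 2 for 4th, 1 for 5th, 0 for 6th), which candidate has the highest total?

Uma

Noor: 11×5 + 4×1 + 4×4 + 7×2 + 5×0 + 9×2 = 107
Uma: 11×3 + 4×5 + 4×1 + 7×3 + 5×3 + 9×4 = 129
Alice: 11×0 + 4×4 + 4×2 + 7×0 + 5×4 + 9×1 = 53
Liam: 11×2 + 4×0 + 4×3 + 7×4 + 5×1 + 9×5 = 112
Vikram: 11×1 + 4×3 + 4×0 + 7×5 + 5×5 + 9×3 = 110
Priya: 11×4 + 4×2 + 4×5 + 7×1 + 5×2 + 9×0 = 89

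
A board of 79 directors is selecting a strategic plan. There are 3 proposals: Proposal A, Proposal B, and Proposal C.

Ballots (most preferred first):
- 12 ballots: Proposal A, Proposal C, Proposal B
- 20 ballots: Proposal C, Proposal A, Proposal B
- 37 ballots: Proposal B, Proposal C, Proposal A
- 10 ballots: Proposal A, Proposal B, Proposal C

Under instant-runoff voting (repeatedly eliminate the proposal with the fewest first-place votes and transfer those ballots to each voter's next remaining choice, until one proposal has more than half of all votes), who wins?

Proposal A

Round 1: Proposal A 22, Proposal B 37, Proposal C 20. Proposal C eliminated.
Round 2: Proposal A 42, Proposal B 37. Proposal A has a majority (≥40).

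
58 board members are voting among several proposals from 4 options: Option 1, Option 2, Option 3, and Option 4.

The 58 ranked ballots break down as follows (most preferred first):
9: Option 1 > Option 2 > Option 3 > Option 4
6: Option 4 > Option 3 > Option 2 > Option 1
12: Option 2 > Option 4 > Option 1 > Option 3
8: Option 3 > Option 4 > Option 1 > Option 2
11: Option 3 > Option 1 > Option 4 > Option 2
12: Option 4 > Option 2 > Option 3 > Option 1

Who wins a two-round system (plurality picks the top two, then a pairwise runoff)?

Round 1 first-place votes: Option 1 9, Option 2 12, Option 3 19, Option 4 18. Option 3 and Option 4 advance.
Runoff: Option 3 is ranked above Option 4 on 28 ballots, Option 4 above Option 3 on 30.

Option 4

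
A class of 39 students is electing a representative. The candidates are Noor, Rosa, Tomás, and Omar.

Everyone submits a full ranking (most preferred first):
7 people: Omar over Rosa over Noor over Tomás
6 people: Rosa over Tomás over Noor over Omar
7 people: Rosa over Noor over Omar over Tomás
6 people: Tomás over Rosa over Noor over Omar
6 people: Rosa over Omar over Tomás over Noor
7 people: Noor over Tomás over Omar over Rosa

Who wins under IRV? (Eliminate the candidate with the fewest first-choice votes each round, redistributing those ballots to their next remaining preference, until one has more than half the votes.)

Round 1: Noor 7, Rosa 19, Tomás 6, Omar 7. Tomás eliminated.
Round 2: Noor 7, Rosa 25, Omar 7. Rosa has a majority (≥20).

Rosa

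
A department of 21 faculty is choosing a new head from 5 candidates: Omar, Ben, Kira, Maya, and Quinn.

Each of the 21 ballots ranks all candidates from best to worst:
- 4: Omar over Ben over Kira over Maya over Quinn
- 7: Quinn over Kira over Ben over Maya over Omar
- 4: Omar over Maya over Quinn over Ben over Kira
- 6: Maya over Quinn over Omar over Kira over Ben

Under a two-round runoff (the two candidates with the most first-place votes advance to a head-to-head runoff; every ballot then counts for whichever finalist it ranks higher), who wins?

Quinn

Round 1 first-place votes: Omar 8, Ben 0, Kira 0, Maya 6, Quinn 7. Omar and Quinn advance.
Runoff: Omar is ranked above Quinn on 8 ballots, Quinn above Omar on 13.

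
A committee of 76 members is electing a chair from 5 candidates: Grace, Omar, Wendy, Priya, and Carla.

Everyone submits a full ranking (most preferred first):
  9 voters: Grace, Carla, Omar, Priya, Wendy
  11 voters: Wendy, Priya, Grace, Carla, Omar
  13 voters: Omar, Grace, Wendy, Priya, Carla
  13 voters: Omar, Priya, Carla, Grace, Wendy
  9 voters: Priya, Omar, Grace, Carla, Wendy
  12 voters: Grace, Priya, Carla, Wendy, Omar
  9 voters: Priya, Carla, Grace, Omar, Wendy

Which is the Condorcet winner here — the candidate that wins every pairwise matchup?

Priya

Priya vs Grace: 42–34
Priya vs Omar: 41–35
Priya vs Wendy: 52–24
Priya vs Carla: 67–9
Priya beats every other candidate.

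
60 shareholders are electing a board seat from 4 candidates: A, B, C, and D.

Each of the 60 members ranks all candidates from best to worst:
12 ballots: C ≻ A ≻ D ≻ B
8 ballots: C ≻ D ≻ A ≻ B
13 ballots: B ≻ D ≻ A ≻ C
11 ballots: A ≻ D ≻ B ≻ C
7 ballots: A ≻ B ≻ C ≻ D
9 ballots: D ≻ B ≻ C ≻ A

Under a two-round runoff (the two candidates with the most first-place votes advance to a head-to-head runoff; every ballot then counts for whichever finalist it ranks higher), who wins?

Round 1 first-place votes: A 18, B 13, C 20, D 9. C and A advance.
Runoff: C is ranked above A on 29 ballots, A above C on 31.

A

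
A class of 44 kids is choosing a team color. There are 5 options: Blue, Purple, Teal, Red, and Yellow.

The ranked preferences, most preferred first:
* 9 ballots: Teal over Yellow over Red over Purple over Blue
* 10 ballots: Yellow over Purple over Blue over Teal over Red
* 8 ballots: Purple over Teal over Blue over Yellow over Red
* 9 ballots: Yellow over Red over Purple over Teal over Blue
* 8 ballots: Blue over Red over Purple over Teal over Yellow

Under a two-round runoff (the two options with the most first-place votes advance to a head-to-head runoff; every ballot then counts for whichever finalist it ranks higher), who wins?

Teal

Round 1 first-place votes: Blue 8, Purple 8, Teal 9, Red 0, Yellow 19. Yellow and Teal advance.
Runoff: Yellow is ranked above Teal on 19 ballots, Teal above Yellow on 25.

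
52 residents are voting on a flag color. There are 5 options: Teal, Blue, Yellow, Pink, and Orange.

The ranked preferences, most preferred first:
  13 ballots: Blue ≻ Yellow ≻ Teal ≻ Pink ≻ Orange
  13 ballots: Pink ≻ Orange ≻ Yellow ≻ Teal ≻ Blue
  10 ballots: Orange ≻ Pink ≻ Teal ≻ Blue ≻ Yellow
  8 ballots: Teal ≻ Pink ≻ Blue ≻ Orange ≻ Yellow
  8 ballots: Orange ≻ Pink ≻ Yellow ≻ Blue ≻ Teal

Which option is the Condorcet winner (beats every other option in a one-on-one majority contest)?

Pink vs Teal: 31–21
Pink vs Blue: 39–13
Pink vs Yellow: 39–13
Pink vs Orange: 34–18
Pink beats every other option.

Pink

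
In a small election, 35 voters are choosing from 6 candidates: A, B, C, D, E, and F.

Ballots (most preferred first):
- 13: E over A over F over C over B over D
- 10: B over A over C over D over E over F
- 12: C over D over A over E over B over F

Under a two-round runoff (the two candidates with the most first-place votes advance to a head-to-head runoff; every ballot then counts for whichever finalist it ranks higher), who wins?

C

Round 1 first-place votes: A 0, B 10, C 12, D 0, E 13, F 0. E and C advance.
Runoff: E is ranked above C on 13 ballots, C above E on 22.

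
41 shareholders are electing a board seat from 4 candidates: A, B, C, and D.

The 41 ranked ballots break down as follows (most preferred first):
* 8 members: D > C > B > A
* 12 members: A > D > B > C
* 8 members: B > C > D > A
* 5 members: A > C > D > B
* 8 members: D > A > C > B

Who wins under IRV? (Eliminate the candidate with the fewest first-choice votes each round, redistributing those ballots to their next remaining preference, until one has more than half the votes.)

Round 1: A 17, B 8, C 0, D 16. C eliminated.
Round 2: A 17, B 8, D 16. B eliminated.
Round 3: A 17, D 24. D has a majority (≥21).

D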